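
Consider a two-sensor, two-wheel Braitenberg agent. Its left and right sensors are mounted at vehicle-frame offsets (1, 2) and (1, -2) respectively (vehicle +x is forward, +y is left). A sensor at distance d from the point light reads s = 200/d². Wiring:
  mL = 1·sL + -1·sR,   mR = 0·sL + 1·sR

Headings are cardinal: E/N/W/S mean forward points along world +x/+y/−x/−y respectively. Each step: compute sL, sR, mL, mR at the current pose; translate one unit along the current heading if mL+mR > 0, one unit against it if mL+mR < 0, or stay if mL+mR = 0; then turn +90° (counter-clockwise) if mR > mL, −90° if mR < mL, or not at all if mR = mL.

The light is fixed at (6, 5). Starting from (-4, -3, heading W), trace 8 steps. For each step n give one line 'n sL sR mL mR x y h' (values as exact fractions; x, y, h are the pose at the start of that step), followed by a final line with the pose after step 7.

n=0: pose=(-4,-3,W); sL=200/221, sR=200/157; mL=-12800/34697, mR=200/157; mL+mR=200/221 → advance +1; mR−mL=57000/34697 → turn +1·90°
n=1: pose=(-5,-3,S); sL=100/81, sR=4/5; mL=176/405, mR=4/5; mL+mR=100/81 → advance +1; mR−mL=148/405 → turn +1·90°
n=2: pose=(-5,-4,E); sL=200/149, sR=200/221; mL=14400/32929, mR=200/221; mL+mR=200/149 → advance +1; mR−mL=15400/32929 → turn +1·90°
n=3: pose=(-4,-4,N); sL=25/26, sR=25/16; mL=-125/208, mR=25/16; mL+mR=25/26 → advance +1; mR−mL=225/104 → turn +1·90°
n=4: pose=(-4,-3,W); sL=200/221, sR=200/157; mL=-12800/34697, mR=200/157; mL+mR=200/221 → advance +1; mR−mL=57000/34697 → turn +1·90°
n=5: pose=(-5,-3,S); sL=100/81, sR=4/5; mL=176/405, mR=4/5; mL+mR=100/81 → advance +1; mR−mL=148/405 → turn +1·90°
n=6: pose=(-5,-4,E); sL=200/149, sR=200/221; mL=14400/32929, mR=200/221; mL+mR=200/149 → advance +1; mR−mL=15400/32929 → turn +1·90°
n=7: pose=(-4,-4,N); sL=25/26, sR=25/16; mL=-125/208, mR=25/16; mL+mR=25/26 → advance +1; mR−mL=225/104 → turn +1·90°

0 200/221 200/157 -12800/34697 200/157 -4 -3 W
1 100/81 4/5 176/405 4/5 -5 -3 S
2 200/149 200/221 14400/32929 200/221 -5 -4 E
3 25/26 25/16 -125/208 25/16 -4 -4 N
4 200/221 200/157 -12800/34697 200/157 -4 -3 W
5 100/81 4/5 176/405 4/5 -5 -3 S
6 200/149 200/221 14400/32929 200/221 -5 -4 E
7 25/26 25/16 -125/208 25/16 -4 -4 N
final -4 -3 W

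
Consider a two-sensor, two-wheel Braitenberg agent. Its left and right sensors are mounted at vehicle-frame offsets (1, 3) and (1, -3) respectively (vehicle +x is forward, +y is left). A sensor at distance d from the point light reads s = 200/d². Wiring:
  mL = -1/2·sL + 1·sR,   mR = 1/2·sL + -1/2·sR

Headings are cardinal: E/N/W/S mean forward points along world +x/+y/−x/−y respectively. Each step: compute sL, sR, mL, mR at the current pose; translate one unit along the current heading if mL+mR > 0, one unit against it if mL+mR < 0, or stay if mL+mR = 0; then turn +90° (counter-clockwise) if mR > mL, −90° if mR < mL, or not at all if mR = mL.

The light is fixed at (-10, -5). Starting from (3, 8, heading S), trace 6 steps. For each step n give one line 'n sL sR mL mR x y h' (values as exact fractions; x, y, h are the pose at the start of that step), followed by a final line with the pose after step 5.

0 1/2 50/61 139/244 -39/244 3 8 S
1 8/9 200/369 4/41 64/369 3 7 W
2 100/173 100/101 12250/17473 -3600/17473 2 7 S
3 40/37 200/317 1060/11729 2640/11729 2 6 W
4 25/37 50/41 2675/3034 -825/3034 1 6 S
5 200/149 200/269 2900/40081 12000/40081 1 5 W
final 0 5 S

n=0: pose=(3,8,S); sL=1/2, sR=50/61; mL=139/244, mR=-39/244; mL+mR=25/61 → advance +1; mR−mL=-89/122 → turn -1·90°
n=1: pose=(3,7,W); sL=8/9, sR=200/369; mL=4/41, mR=64/369; mL+mR=100/369 → advance +1; mR−mL=28/369 → turn +1·90°
n=2: pose=(2,7,S); sL=100/173, sR=100/101; mL=12250/17473, mR=-3600/17473; mL+mR=50/101 → advance +1; mR−mL=-15850/17473 → turn -1·90°
n=3: pose=(2,6,W); sL=40/37, sR=200/317; mL=1060/11729, mR=2640/11729; mL+mR=100/317 → advance +1; mR−mL=1580/11729 → turn +1·90°
n=4: pose=(1,6,S); sL=25/37, sR=50/41; mL=2675/3034, mR=-825/3034; mL+mR=25/41 → advance +1; mR−mL=-1750/1517 → turn -1·90°
n=5: pose=(1,5,W); sL=200/149, sR=200/269; mL=2900/40081, mR=12000/40081; mL+mR=100/269 → advance +1; mR−mL=9100/40081 → turn +1·90°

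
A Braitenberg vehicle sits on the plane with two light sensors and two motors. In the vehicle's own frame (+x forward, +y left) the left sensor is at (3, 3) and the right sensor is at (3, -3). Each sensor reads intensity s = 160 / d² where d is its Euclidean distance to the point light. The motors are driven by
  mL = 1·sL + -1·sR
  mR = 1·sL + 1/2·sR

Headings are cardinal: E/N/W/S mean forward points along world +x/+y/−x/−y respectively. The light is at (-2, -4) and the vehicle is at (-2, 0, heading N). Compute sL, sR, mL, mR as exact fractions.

left sensor world pos  = (-5, 3); dL² = 58
right sensor world pos = (1, 3); dR² = 58
sL = 160/58 = 80/29
sR = 160/58 = 80/29
mL = 1·sL + -1·sR = 0
mR = 1·sL + 1/2·sR = 120/29

80/29 80/29 0 120/29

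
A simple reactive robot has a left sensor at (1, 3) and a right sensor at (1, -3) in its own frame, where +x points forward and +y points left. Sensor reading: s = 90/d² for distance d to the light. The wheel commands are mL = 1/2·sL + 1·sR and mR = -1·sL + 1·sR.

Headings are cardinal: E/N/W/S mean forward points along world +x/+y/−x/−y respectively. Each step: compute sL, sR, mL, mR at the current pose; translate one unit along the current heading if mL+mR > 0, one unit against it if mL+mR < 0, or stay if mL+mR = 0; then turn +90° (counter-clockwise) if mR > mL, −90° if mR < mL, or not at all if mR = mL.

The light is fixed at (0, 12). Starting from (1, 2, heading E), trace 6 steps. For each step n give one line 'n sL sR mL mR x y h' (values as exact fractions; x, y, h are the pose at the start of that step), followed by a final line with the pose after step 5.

0 90/53 90/173 12555/9169 -10800/9169 1 2 E
1 45/73 45/61 9315/8906 540/4453 2 2 S
2 90/197 18/13 4131/2561 2376/2561 2 1 W
3 45/52 45/58 3645/3016 -135/1508 1 1 N
4 90/53 90/173 12555/9169 -10800/9169 1 2 E
5 45/73 45/61 9315/8906 540/4453 2 2 S
final 2 1 W

n=0: pose=(1,2,E); sL=90/53, sR=90/173; mL=12555/9169, mR=-10800/9169; mL+mR=1755/9169 → advance +1; mR−mL=-135/53 → turn -1·90°
n=1: pose=(2,2,S); sL=45/73, sR=45/61; mL=9315/8906, mR=540/4453; mL+mR=10395/8906 → advance +1; mR−mL=-135/146 → turn -1·90°
n=2: pose=(2,1,W); sL=90/197, sR=18/13; mL=4131/2561, mR=2376/2561; mL+mR=6507/2561 → advance +1; mR−mL=-135/197 → turn -1·90°
n=3: pose=(1,1,N); sL=45/52, sR=45/58; mL=3645/3016, mR=-135/1508; mL+mR=3375/3016 → advance +1; mR−mL=-135/104 → turn -1·90°
n=4: pose=(1,2,E); sL=90/53, sR=90/173; mL=12555/9169, mR=-10800/9169; mL+mR=1755/9169 → advance +1; mR−mL=-135/53 → turn -1·90°
n=5: pose=(2,2,S); sL=45/73, sR=45/61; mL=9315/8906, mR=540/4453; mL+mR=10395/8906 → advance +1; mR−mL=-135/146 → turn -1·90°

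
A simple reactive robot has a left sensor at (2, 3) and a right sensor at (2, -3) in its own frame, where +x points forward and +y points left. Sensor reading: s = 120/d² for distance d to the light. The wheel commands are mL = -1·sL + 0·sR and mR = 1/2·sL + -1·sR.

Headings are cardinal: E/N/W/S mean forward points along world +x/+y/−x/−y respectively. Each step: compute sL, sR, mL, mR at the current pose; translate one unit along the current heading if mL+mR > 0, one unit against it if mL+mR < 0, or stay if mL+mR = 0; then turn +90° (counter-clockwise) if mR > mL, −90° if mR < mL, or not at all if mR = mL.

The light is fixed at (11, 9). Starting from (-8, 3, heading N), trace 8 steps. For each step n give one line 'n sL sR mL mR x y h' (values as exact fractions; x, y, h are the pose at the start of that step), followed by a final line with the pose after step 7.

n=0: pose=(-8,3,N); sL=6/25, sR=15/34; mL=-6/25, mR=-273/850; mL+mR=-477/850 → advance -1; mR−mL=-69/850 → turn -1·90°
n=1: pose=(-8,2,E); sL=24/61, sR=120/389; mL=-24/61, mR=-2652/23729; mL+mR=-11988/23729 → advance -1; mR−mL=6684/23729 → turn +1·90°
n=2: pose=(-9,2,N); sL=60/277, sR=60/157; mL=-60/277, mR=-11910/43489; mL+mR=-21330/43489 → advance -1; mR−mL=-2490/43489 → turn -1·90°
n=3: pose=(-9,1,E); sL=120/349, sR=24/89; mL=-120/349, mR=-3036/31061; mL+mR=-13716/31061 → advance -1; mR−mL=7644/31061 → turn +1·90°
n=4: pose=(-10,1,N); sL=10/51, sR=1/3; mL=-10/51, mR=-4/17; mL+mR=-22/51 → advance -1; mR−mL=-2/51 → turn -1·90°
n=5: pose=(-10,0,E); sL=120/397, sR=24/101; mL=-120/397, mR=-3468/40097; mL+mR=-15588/40097 → advance -1; mR−mL=8652/40097 → turn +1·90°
n=6: pose=(-11,0,N); sL=60/337, sR=12/41; mL=-60/337, mR=-2814/13817; mL+mR=-5274/13817 → advance -1; mR−mL=-354/13817 → turn -1·90°
n=7: pose=(-11,-1,E); sL=120/449, sR=120/569; mL=-120/449, mR=-19740/255481; mL+mR=-88020/255481 → advance -1; mR−mL=48540/255481 → turn +1·90°

0 6/25 15/34 -6/25 -273/850 -8 3 N
1 24/61 120/389 -24/61 -2652/23729 -8 2 E
2 60/277 60/157 -60/277 -11910/43489 -9 2 N
3 120/349 24/89 -120/349 -3036/31061 -9 1 E
4 10/51 1/3 -10/51 -4/17 -10 1 N
5 120/397 24/101 -120/397 -3468/40097 -10 0 E
6 60/337 12/41 -60/337 -2814/13817 -11 0 N
7 120/449 120/569 -120/449 -19740/255481 -11 -1 E
final -12 -1 N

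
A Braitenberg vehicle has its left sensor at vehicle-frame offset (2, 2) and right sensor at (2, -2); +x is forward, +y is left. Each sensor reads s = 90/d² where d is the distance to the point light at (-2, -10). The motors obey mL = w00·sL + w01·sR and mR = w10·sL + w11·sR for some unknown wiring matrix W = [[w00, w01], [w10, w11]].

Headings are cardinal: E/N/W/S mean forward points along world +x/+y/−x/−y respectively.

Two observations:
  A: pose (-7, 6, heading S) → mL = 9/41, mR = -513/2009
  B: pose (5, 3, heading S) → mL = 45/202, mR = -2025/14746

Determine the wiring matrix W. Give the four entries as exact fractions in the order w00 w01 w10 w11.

1/2 0 -1 1/2

obs A: pose=(-7,6,S) → sL=18/41, sR=18/49, mL=9/41, mR=-513/2009
obs B: pose=(5,3,S) → sL=45/101, sR=45/73, mL=45/202, mR=-2025/14746
sensor matrix S = [[18/41, 18/49], [45/101, 45/73]]; det S = 1584360/14812357
solve [mL_A; mL_B] = S·[w00; w01] and [mR_A; mR_B] = S·[w10; w11]:
  w00 = 1/2, w01 = 0, w10 = -1, w11 = 1/2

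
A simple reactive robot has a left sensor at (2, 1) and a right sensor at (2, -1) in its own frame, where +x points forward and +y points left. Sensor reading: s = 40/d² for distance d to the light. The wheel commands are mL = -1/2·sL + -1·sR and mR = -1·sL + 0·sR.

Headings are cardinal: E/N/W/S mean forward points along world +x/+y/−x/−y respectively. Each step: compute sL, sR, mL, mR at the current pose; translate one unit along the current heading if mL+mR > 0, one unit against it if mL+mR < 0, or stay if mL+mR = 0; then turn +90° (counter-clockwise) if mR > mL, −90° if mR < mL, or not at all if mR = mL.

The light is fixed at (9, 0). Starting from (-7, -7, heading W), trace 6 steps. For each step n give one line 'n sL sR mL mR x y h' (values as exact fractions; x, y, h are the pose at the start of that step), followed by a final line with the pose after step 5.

n=0: pose=(-7,-7,W); sL=10/97, sR=1/9; mL=-142/873, mR=-10/97; mL+mR=-232/873 → advance -1; mR−mL=52/873 → turn +1·90°
n=1: pose=(-6,-7,S); sL=40/277, sR=40/337; mL=-17820/93349, mR=-40/277; mL+mR=-31300/93349 → advance -1; mR−mL=4340/93349 → turn +1·90°
n=2: pose=(-6,-6,E); sL=20/97, sR=20/109; mL=-3030/10573, mR=-20/97; mL+mR=-5210/10573 → advance -1; mR−mL=850/10573 → turn +1·90°
n=3: pose=(-7,-6,N); sL=8/61, sR=40/241; mL=-3404/14701, mR=-8/61; mL+mR=-5332/14701 → advance -1; mR−mL=1476/14701 → turn +1·90°
n=4: pose=(-7,-7,W); sL=10/97, sR=1/9; mL=-142/873, mR=-10/97; mL+mR=-232/873 → advance -1; mR−mL=52/873 → turn +1·90°
n=5: pose=(-6,-7,S); sL=40/277, sR=40/337; mL=-17820/93349, mR=-40/277; mL+mR=-31300/93349 → advance -1; mR−mL=4340/93349 → turn +1·90°

0 10/97 1/9 -142/873 -10/97 -7 -7 W
1 40/277 40/337 -17820/93349 -40/277 -6 -7 S
2 20/97 20/109 -3030/10573 -20/97 -6 -6 E
3 8/61 40/241 -3404/14701 -8/61 -7 -6 N
4 10/97 1/9 -142/873 -10/97 -7 -7 W
5 40/277 40/337 -17820/93349 -40/277 -6 -7 S
final -6 -6 E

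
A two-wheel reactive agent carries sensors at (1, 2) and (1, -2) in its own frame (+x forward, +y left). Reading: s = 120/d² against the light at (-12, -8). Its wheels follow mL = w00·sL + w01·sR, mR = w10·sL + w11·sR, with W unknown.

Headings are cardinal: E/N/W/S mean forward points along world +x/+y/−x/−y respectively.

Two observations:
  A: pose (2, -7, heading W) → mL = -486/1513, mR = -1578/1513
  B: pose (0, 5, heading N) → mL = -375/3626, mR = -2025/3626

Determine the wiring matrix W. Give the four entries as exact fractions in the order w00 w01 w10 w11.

1/2 -1 -1 -1/2

obs A: pose=(2,-7,W) → sL=12/17, sR=60/89, mL=-486/1513, mR=-1578/1513
obs B: pose=(0,5,N) → sL=15/37, sR=15/49, mL=-375/3626, mR=-2025/3626
sensor matrix S = [[12/17, 60/89], [15/37, 15/49]]; det S = -156960/2743069
solve [mL_A; mL_B] = S·[w00; w01] and [mR_A; mR_B] = S·[w10; w11]:
  w00 = 1/2, w01 = -1, w10 = -1, w11 = -1/2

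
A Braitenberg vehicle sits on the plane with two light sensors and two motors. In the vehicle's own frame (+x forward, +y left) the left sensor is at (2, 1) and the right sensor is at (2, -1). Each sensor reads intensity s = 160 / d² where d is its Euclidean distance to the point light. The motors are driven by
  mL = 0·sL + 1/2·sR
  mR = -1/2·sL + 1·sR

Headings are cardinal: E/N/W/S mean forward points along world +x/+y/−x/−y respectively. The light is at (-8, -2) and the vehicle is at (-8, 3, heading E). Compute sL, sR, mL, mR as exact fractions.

left sensor world pos  = (-6, 4); dL² = 40
right sensor world pos = (-6, 2); dR² = 20
sL = 160/40 = 4
sR = 160/20 = 8
mL = 0·sL + 1/2·sR = 4
mR = -1/2·sL + 1·sR = 6

4 8 4 6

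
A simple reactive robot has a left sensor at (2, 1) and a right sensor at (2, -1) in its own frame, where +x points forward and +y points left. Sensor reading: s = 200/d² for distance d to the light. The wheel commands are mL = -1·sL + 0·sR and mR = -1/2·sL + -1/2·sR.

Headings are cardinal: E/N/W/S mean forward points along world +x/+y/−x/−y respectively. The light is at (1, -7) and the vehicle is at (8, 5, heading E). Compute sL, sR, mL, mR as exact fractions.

left sensor world pos  = (10, 6); dL² = 250
right sensor world pos = (10, 4); dR² = 202
sL = 200/250 = 4/5
sR = 200/202 = 100/101
mL = -1·sL + 0·sR = -4/5
mR = -1/2·sL + -1/2·sR = -452/505

4/5 100/101 -4/5 -452/505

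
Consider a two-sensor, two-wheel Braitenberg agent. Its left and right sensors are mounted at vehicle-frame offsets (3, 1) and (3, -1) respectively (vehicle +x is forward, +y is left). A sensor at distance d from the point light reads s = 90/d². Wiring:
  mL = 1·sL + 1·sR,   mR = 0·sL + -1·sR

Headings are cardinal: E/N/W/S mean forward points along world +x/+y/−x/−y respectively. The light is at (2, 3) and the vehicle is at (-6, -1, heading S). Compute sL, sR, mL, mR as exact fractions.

left sensor world pos  = (-5, -4); dL² = 98
right sensor world pos = (-7, -4); dR² = 130
sL = 90/98 = 45/49
sR = 90/130 = 9/13
mL = 1·sL + 1·sR = 1026/637
mR = 0·sL + -1·sR = -9/13

45/49 9/13 1026/637 -9/13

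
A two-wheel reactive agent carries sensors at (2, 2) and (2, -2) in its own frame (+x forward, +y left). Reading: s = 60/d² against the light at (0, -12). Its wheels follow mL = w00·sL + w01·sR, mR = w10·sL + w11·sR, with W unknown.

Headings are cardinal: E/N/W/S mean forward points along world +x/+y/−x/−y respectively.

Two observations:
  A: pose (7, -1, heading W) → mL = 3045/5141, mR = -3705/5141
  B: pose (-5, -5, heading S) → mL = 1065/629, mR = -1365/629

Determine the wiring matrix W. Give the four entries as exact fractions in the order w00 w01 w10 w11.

1/2 1 -1 -1/2

obs A: pose=(7,-1,W) → sL=30/53, sR=30/97, mL=3045/5141, mR=-3705/5141
obs B: pose=(-5,-5,S) → sL=30/17, sR=30/37, mL=1065/629, mR=-1365/629
sensor matrix S = [[30/53, 30/97], [30/17, 30/37]]; det S = -280800/3233689
solve [mL_A; mL_B] = S·[w00; w01] and [mR_A; mR_B] = S·[w10; w11]:
  w00 = 1/2, w01 = 1, w10 = -1, w11 = -1/2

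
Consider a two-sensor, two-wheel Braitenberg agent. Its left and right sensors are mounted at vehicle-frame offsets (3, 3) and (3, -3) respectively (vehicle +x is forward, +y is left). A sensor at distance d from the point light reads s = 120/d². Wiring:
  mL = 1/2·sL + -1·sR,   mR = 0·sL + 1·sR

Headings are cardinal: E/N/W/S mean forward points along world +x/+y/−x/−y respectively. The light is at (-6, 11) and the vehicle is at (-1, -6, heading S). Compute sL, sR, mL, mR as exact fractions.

15/58 30/101 -1965/11716 30/101

left sensor world pos  = (2, -9); dL² = 464
right sensor world pos = (-4, -9); dR² = 404
sL = 120/464 = 15/58
sR = 120/404 = 30/101
mL = 1/2·sL + -1·sR = -1965/11716
mR = 0·sL + 1·sR = 30/101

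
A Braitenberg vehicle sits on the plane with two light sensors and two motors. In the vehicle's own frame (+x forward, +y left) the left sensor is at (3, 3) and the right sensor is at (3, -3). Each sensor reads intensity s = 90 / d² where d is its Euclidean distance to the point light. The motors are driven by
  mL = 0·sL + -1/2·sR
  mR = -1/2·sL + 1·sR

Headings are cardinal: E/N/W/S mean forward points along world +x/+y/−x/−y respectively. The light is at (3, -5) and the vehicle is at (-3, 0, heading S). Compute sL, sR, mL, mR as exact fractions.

left sensor world pos  = (0, -3); dL² = 13
right sensor world pos = (-6, -3); dR² = 85
sL = 90/13 = 90/13
sR = 90/85 = 18/17
mL = 0·sL + -1/2·sR = -9/17
mR = -1/2·sL + 1·sR = -531/221

90/13 18/17 -9/17 -531/221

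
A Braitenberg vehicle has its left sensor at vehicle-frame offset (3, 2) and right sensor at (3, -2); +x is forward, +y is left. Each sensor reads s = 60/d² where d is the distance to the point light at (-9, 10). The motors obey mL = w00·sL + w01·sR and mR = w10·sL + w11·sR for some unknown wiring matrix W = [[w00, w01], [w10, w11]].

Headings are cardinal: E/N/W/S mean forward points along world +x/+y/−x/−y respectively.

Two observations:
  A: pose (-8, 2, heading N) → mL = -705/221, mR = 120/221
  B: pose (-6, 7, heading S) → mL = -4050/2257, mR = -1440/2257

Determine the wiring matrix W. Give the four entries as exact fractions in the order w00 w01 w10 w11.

obs A: pose=(-8,2,N) → sL=30/13, sR=30/17, mL=-705/221, mR=120/221
obs B: pose=(-6,7,S) → sL=60/61, sR=60/37, mL=-4050/2257, mR=-1440/2257
sensor matrix S = [[30/13, 30/17], [60/61, 60/37]]; det S = 1000800/498797
solve [mL_A; mL_B] = S·[w00; w01] and [mR_A; mR_B] = S·[w10; w11]:
  w00 = -1, w01 = -1/2, w10 = 1, w11 = -1

-1 -1/2 1 -1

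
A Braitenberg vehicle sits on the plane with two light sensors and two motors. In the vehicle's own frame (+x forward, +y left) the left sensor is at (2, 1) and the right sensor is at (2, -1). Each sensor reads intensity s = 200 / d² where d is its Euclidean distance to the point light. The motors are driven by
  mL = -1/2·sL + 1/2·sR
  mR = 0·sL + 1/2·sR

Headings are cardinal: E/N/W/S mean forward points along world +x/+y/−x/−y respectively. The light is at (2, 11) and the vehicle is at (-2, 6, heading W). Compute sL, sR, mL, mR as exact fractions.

left sensor world pos  = (-4, 5); dL² = 72
right sensor world pos = (-4, 7); dR² = 52
sL = 200/72 = 25/9
sR = 200/52 = 50/13
mL = -1/2·sL + 1/2·sR = 125/234
mR = 0·sL + 1/2·sR = 25/13

25/9 50/13 125/234 25/13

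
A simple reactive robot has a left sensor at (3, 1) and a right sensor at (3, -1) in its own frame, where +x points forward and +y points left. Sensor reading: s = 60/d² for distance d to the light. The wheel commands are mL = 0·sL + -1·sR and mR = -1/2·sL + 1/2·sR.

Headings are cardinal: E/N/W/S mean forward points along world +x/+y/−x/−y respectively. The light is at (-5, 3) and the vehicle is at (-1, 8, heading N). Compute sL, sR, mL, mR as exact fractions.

60/73 60/89 -60/89 -480/6497

left sensor world pos  = (-2, 11); dL² = 73
right sensor world pos = (0, 11); dR² = 89
sL = 60/73 = 60/73
sR = 60/89 = 60/89
mL = 0·sL + -1·sR = -60/89
mR = -1/2·sL + 1/2·sR = -480/6497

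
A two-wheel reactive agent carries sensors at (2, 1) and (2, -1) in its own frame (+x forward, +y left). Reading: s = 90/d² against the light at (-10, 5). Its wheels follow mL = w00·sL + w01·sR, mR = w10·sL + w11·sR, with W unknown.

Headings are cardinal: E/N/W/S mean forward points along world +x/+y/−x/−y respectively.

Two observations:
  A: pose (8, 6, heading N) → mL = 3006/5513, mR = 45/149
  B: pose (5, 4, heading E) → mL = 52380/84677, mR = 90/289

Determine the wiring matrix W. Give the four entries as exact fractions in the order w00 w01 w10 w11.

obs A: pose=(8,6,N) → sL=45/149, sR=9/37, mL=3006/5513, mR=45/149
obs B: pose=(5,4,E) → sL=90/289, sR=90/293, mL=52380/84677, mR=90/289
sensor matrix S = [[45/149, 9/37], [90/289, 90/293]]; det S = 7944480/466824301
solve [mL_A; mL_B] = S·[w00; w01] and [mR_A; mR_B] = S·[w10; w11]:
  w00 = 1, w01 = 1, w10 = 1, w11 = 0

1 1 1 0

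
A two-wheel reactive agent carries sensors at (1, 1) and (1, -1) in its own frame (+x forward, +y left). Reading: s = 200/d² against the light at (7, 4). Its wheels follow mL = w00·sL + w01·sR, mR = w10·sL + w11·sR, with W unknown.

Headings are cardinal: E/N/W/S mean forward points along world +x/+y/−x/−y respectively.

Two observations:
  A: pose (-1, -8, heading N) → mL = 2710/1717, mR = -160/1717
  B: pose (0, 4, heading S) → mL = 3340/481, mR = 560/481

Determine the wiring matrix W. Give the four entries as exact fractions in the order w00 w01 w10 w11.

obs A: pose=(-1,-8,N) → sL=100/101, sR=20/17, mL=2710/1717, mR=-160/1717
obs B: pose=(0,4,S) → sL=200/37, sR=40/13, mL=3340/481, mR=560/481
sensor matrix S = [[100/101, 20/17], [200/37, 40/13]]; det S = -2736000/825877
solve [mL_A; mL_B] = S·[w00; w01] and [mR_A; mR_B] = S·[w10; w11]:
  w00 = 1, w01 = 1/2, w10 = 1/2, w11 = -1/2

1 1/2 1/2 -1/2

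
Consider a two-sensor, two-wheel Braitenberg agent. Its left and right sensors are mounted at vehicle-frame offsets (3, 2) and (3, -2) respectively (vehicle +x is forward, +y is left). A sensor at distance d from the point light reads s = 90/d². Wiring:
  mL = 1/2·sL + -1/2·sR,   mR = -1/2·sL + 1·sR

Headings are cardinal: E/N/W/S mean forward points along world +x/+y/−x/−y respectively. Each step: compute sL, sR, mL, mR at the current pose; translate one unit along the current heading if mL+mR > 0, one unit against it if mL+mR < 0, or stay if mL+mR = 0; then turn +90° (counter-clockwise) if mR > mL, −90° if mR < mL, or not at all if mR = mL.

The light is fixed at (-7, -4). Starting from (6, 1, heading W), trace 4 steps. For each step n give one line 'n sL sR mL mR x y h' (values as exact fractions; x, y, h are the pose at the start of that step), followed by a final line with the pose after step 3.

n=0: pose=(6,1,W); sL=90/109, sR=90/149; mL=1800/16241, mR=3105/16241; mL+mR=45/149 → advance +1; mR−mL=1305/16241 → turn +1·90°
n=1: pose=(5,1,S); sL=9/20, sR=45/52; mL=-27/130, mR=333/520; mL+mR=45/104 → advance +1; mR−mL=441/520 → turn +1·90°
n=2: pose=(5,0,E); sL=10/29, sR=90/229; mL=-160/6641, mR=1465/6641; mL+mR=45/229 → advance +1; mR−mL=1625/6641 → turn +1·90°
n=3: pose=(6,0,N); sL=9/17, sR=45/137; mL=234/2329, mR=297/4658; mL+mR=45/274 → advance +1; mR−mL=-171/4658 → turn -1·90°

0 90/109 90/149 1800/16241 3105/16241 6 1 W
1 9/20 45/52 -27/130 333/520 5 1 S
2 10/29 90/229 -160/6641 1465/6641 5 0 E
3 9/17 45/137 234/2329 297/4658 6 0 N
final 6 1 E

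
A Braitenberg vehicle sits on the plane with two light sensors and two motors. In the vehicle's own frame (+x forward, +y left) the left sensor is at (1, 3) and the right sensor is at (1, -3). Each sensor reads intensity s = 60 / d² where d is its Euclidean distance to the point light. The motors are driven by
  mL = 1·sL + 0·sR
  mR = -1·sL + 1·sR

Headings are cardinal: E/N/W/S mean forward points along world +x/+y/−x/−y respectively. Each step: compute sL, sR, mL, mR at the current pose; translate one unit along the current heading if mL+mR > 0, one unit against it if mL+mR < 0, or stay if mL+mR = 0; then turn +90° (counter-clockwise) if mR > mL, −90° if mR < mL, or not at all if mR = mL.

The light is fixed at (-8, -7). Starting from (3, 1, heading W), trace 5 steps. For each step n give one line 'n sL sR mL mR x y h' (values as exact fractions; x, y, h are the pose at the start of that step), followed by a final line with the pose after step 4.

0 12/25 60/221 12/25 -1152/5525 3 1 W
1 6/13 6/25 6/13 -72/325 2 1 N
2 12/53 60/157 12/53 1296/8321 2 2 E
3 3/13 15/32 3/13 99/416 3 2 S
4 12/53 60/169 12/53 1152/8957 3 1 E
final 4 1 S

n=0: pose=(3,1,W); sL=12/25, sR=60/221; mL=12/25, mR=-1152/5525; mL+mR=60/221 → advance +1; mR−mL=-3804/5525 → turn -1·90°
n=1: pose=(2,1,N); sL=6/13, sR=6/25; mL=6/13, mR=-72/325; mL+mR=6/25 → advance +1; mR−mL=-222/325 → turn -1·90°
n=2: pose=(2,2,E); sL=12/53, sR=60/157; mL=12/53, mR=1296/8321; mL+mR=60/157 → advance +1; mR−mL=-588/8321 → turn -1·90°
n=3: pose=(3,2,S); sL=3/13, sR=15/32; mL=3/13, mR=99/416; mL+mR=15/32 → advance +1; mR−mL=3/416 → turn +1·90°
n=4: pose=(3,1,E); sL=12/53, sR=60/169; mL=12/53, mR=1152/8957; mL+mR=60/169 → advance +1; mR−mL=-876/8957 → turn -1·90°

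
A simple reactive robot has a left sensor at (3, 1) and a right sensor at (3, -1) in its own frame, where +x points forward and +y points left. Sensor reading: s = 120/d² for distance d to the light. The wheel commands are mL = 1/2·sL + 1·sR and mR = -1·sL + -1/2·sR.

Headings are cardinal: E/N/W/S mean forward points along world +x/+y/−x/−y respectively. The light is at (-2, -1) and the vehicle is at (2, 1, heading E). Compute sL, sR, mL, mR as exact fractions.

left sensor world pos  = (5, 2); dL² = 58
right sensor world pos = (5, 0); dR² = 50
sL = 120/58 = 60/29
sR = 120/50 = 12/5
mL = 1/2·sL + 1·sR = 498/145
mR = -1·sL + -1/2·sR = -474/145

60/29 12/5 498/145 -474/145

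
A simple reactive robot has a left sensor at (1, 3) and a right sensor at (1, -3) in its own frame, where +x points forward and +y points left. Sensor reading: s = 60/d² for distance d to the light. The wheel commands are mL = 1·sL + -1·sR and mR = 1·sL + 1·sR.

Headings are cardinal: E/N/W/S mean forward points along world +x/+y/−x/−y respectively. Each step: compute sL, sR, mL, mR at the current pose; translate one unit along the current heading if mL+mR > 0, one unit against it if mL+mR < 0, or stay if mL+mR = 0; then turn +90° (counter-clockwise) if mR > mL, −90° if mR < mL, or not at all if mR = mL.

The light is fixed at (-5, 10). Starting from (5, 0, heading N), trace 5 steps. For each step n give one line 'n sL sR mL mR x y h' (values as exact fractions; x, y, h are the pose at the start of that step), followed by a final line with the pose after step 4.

0 6/13 6/25 72/325 228/325 5 0 N
1 4/15 20/39 -16/65 152/195 5 1 W
2 15/61 15/34 -405/2074 1425/2074 4 1 S
3 60/149 60/269 7200/40081 25080/40081 4 0 E
4 6/13 6/25 72/325 228/325 5 0 N
final 5 1 W

n=0: pose=(5,0,N); sL=6/13, sR=6/25; mL=72/325, mR=228/325; mL+mR=12/13 → advance +1; mR−mL=12/25 → turn +1·90°
n=1: pose=(5,1,W); sL=4/15, sR=20/39; mL=-16/65, mR=152/195; mL+mR=8/15 → advance +1; mR−mL=40/39 → turn +1·90°
n=2: pose=(4,1,S); sL=15/61, sR=15/34; mL=-405/2074, mR=1425/2074; mL+mR=30/61 → advance +1; mR−mL=15/17 → turn +1·90°
n=3: pose=(4,0,E); sL=60/149, sR=60/269; mL=7200/40081, mR=25080/40081; mL+mR=120/149 → advance +1; mR−mL=120/269 → turn +1·90°
n=4: pose=(5,0,N); sL=6/13, sR=6/25; mL=72/325, mR=228/325; mL+mR=12/13 → advance +1; mR−mL=12/25 → turn +1·90°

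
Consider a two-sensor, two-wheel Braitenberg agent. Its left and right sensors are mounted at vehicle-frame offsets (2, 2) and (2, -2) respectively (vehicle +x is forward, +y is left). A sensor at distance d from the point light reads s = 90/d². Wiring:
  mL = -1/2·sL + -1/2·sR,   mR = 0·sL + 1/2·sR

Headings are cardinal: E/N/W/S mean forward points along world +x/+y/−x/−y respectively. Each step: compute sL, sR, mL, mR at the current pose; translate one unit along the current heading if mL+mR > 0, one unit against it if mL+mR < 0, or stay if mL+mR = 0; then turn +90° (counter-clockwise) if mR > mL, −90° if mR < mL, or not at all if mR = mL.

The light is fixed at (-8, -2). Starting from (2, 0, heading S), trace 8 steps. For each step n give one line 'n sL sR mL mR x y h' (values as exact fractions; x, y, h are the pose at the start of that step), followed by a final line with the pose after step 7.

0 5/8 45/32 -65/64 45/64 2 0 S
1 90/169 18/29 -2826/4901 9/29 2 1 E
2 45/37 45/73 -2475/2701 45/146 1 1 N
3 90/49 18/13 -1026/637 9/13 1 0 W
4 5/8 45/32 -65/64 45/64 2 0 S
5 90/169 18/29 -2826/4901 9/29 2 1 E
6 45/37 45/73 -2475/2701 45/146 1 1 N
7 90/49 18/13 -1026/637 9/13 1 0 W
final 2 0 S

n=0: pose=(2,0,S); sL=5/8, sR=45/32; mL=-65/64, mR=45/64; mL+mR=-5/16 → advance -1; mR−mL=55/32 → turn +1·90°
n=1: pose=(2,1,E); sL=90/169, sR=18/29; mL=-2826/4901, mR=9/29; mL+mR=-45/169 → advance -1; mR−mL=4347/4901 → turn +1·90°
n=2: pose=(1,1,N); sL=45/37, sR=45/73; mL=-2475/2701, mR=45/146; mL+mR=-45/74 → advance -1; mR−mL=6615/5402 → turn +1·90°
n=3: pose=(1,0,W); sL=90/49, sR=18/13; mL=-1026/637, mR=9/13; mL+mR=-45/49 → advance -1; mR−mL=1467/637 → turn +1·90°
n=4: pose=(2,0,S); sL=5/8, sR=45/32; mL=-65/64, mR=45/64; mL+mR=-5/16 → advance -1; mR−mL=55/32 → turn +1·90°
n=5: pose=(2,1,E); sL=90/169, sR=18/29; mL=-2826/4901, mR=9/29; mL+mR=-45/169 → advance -1; mR−mL=4347/4901 → turn +1·90°
n=6: pose=(1,1,N); sL=45/37, sR=45/73; mL=-2475/2701, mR=45/146; mL+mR=-45/74 → advance -1; mR−mL=6615/5402 → turn +1·90°
n=7: pose=(1,0,W); sL=90/49, sR=18/13; mL=-1026/637, mR=9/13; mL+mR=-45/49 → advance -1; mR−mL=1467/637 → turn +1·90°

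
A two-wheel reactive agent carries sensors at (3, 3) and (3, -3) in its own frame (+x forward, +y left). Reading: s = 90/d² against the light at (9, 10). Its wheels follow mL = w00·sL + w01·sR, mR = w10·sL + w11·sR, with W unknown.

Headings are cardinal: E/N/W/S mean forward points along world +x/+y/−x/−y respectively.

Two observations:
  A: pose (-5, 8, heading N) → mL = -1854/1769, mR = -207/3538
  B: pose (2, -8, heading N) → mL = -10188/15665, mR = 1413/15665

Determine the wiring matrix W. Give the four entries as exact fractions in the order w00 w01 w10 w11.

-1 -1 1 -1/2

obs A: pose=(-5,8,N) → sL=9/29, sR=45/61, mL=-1854/1769, mR=-207/3538
obs B: pose=(2,-8,N) → sL=18/65, sR=90/241, mL=-10188/15665, mR=1413/15665
sensor matrix S = [[9/29, 45/61], [18/65, 90/241]]; det S = -489888/5542277
solve [mL_A; mL_B] = S·[w00; w01] and [mR_A; mR_B] = S·[w10; w11]:
  w00 = -1, w01 = -1, w10 = 1, w11 = -1/2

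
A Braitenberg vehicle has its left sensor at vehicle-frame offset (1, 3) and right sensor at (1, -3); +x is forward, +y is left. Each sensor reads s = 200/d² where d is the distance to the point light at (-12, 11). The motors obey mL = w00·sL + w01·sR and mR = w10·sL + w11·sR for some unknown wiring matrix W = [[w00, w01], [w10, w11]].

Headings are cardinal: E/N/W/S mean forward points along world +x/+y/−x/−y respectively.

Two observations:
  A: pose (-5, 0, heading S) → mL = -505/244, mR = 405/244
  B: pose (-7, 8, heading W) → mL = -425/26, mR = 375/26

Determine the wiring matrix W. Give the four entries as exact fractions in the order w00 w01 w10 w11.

obs A: pose=(-5,0,S) → sL=50/61, sR=5/4, mL=-505/244, mR=405/244
obs B: pose=(-7,8,W) → sL=50/13, sR=25/2, mL=-425/26, mR=375/26
sensor matrix S = [[50/61, 5/4], [50/13, 25/2]]; det S = 8625/1586
solve [mL_A; mL_B] = S·[w00; w01] and [mR_A; mR_B] = S·[w10; w11]:
  w00 = -1, w01 = -1, w10 = 1/2, w11 = 1

-1 -1 1/2 1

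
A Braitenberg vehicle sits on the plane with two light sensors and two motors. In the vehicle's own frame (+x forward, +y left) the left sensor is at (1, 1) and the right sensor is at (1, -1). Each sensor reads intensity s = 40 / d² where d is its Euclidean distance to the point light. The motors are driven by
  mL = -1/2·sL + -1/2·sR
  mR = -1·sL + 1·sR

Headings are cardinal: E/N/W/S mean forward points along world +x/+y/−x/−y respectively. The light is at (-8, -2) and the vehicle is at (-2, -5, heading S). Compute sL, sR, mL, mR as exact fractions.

8/13 40/41 -424/533 192/533

left sensor world pos  = (-1, -6); dL² = 65
right sensor world pos = (-3, -6); dR² = 41
sL = 40/65 = 8/13
sR = 40/41 = 40/41
mL = -1/2·sL + -1/2·sR = -424/533
mR = -1·sL + 1·sR = 192/533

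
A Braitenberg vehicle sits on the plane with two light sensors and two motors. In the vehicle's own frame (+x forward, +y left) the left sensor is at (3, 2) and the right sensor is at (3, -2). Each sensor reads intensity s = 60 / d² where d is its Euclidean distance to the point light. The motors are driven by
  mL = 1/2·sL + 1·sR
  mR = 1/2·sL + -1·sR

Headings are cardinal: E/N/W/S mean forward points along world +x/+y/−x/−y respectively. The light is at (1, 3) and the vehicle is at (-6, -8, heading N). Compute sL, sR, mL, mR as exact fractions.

12/29 60/89 2274/2581 -1206/2581

left sensor world pos  = (-8, -5); dL² = 145
right sensor world pos = (-4, -5); dR² = 89
sL = 60/145 = 12/29
sR = 60/89 = 60/89
mL = 1/2·sL + 1·sR = 2274/2581
mR = 1/2·sL + -1·sR = -1206/2581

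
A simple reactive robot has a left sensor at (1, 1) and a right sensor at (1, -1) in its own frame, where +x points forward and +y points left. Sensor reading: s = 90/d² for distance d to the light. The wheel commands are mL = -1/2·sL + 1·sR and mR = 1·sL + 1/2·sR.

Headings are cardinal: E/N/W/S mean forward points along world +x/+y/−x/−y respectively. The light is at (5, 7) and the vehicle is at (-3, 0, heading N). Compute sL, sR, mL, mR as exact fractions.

left sensor world pos  = (-4, 1); dL² = 117
right sensor world pos = (-2, 1); dR² = 85
sL = 90/117 = 10/13
sR = 90/85 = 18/17
mL = -1/2·sL + 1·sR = 149/221
mR = 1·sL + 1/2·sR = 287/221

10/13 18/17 149/221 287/221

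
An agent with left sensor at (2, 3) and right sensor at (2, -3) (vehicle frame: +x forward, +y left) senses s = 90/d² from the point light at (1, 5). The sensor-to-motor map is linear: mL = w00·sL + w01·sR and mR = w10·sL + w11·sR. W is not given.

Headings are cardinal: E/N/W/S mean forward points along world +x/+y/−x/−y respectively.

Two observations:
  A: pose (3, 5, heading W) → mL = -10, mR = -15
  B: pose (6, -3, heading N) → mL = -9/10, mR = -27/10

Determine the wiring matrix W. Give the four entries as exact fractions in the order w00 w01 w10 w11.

0 -1 -1 -1/2

obs A: pose=(3,5,W) → sL=10, sR=10, mL=-10, mR=-15
obs B: pose=(6,-3,N) → sL=9/4, sR=9/10, mL=-9/10, mR=-27/10
sensor matrix S = [[10, 10], [9/4, 9/10]]; det S = -27/2
solve [mL_A; mL_B] = S·[w00; w01] and [mR_A; mR_B] = S·[w10; w11]:
  w00 = 0, w01 = -1, w10 = -1, w11 = -1/2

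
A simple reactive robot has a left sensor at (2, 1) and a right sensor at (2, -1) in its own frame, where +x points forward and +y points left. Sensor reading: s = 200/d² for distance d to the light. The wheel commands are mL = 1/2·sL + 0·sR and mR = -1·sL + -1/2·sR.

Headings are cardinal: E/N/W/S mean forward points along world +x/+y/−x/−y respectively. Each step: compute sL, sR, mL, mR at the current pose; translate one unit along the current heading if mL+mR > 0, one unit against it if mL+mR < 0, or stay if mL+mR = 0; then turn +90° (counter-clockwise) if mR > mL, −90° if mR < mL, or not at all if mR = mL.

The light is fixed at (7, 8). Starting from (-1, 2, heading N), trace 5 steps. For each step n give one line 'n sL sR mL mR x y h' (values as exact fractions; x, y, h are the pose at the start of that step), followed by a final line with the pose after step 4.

0 200/97 40/13 100/97 -4540/1261 -1 2 N
1 25/9 2 25/18 -34/9 -1 1 E
2 40/29 200/181 20/29 -10140/5249 -2 1 S
3 20/17 100/73 10/17 -2310/1241 -2 2 W
4 200/97 40/13 100/97 -4540/1261 -1 2 N
final -1 1 E

n=0: pose=(-1,2,N); sL=200/97, sR=40/13; mL=100/97, mR=-4540/1261; mL+mR=-3240/1261 → advance -1; mR−mL=-5840/1261 → turn -1·90°
n=1: pose=(-1,1,E); sL=25/9, sR=2; mL=25/18, mR=-34/9; mL+mR=-43/18 → advance -1; mR−mL=-31/6 → turn -1·90°
n=2: pose=(-2,1,S); sL=40/29, sR=200/181; mL=20/29, mR=-10140/5249; mL+mR=-6520/5249 → advance -1; mR−mL=-13760/5249 → turn -1·90°
n=3: pose=(-2,2,W); sL=20/17, sR=100/73; mL=10/17, mR=-2310/1241; mL+mR=-1580/1241 → advance -1; mR−mL=-3040/1241 → turn -1·90°
n=4: pose=(-1,2,N); sL=200/97, sR=40/13; mL=100/97, mR=-4540/1261; mL+mR=-3240/1261 → advance -1; mR−mL=-5840/1261 → turn -1·90°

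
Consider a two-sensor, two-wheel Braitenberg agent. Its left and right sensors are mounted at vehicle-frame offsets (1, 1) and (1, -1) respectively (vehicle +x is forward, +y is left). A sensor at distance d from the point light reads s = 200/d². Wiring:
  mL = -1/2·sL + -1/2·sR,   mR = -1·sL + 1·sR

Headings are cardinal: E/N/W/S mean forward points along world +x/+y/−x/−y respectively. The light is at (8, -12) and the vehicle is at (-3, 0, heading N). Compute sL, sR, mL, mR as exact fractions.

200/313 200/269 -58200/84197 8800/84197

left sensor world pos  = (-4, 1); dL² = 313
right sensor world pos = (-2, 1); dR² = 269
sL = 200/313 = 200/313
sR = 200/269 = 200/269
mL = -1/2·sL + -1/2·sR = -58200/84197
mR = -1·sL + 1·sR = 8800/84197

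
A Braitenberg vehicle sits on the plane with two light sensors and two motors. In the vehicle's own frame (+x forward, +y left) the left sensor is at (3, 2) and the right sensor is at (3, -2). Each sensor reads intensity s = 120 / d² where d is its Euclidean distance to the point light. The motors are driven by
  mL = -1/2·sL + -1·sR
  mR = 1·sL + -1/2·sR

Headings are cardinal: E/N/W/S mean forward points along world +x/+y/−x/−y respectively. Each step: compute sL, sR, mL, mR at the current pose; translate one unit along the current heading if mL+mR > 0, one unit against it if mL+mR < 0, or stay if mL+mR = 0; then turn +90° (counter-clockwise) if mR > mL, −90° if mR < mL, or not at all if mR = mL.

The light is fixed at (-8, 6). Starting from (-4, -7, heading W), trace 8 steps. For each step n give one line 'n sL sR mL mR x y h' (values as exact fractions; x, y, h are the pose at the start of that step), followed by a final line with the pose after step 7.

0 60/113 60/61 -8610/6893 270/6893 -4 -7 W
1 24/61 24/53 -2100/3233 540/3233 -3 -7 S
2 30/41 6/13 -441/533 267/533 -3 -6 E
3 24/17 40/39 -1148/663 596/663 -4 -6 N
4 60/113 60/61 -8610/6893 270/6893 -4 -7 W
5 24/61 24/53 -2100/3233 540/3233 -3 -7 S
6 30/41 6/13 -441/533 267/533 -3 -6 E
7 24/17 40/39 -1148/663 596/663 -4 -6 N
final -4 -7 W

n=0: pose=(-4,-7,W); sL=60/113, sR=60/61; mL=-8610/6893, mR=270/6893; mL+mR=-8340/6893 → advance -1; mR−mL=8880/6893 → turn +1·90°
n=1: pose=(-3,-7,S); sL=24/61, sR=24/53; mL=-2100/3233, mR=540/3233; mL+mR=-1560/3233 → advance -1; mR−mL=2640/3233 → turn +1·90°
n=2: pose=(-3,-6,E); sL=30/41, sR=6/13; mL=-441/533, mR=267/533; mL+mR=-174/533 → advance -1; mR−mL=708/533 → turn +1·90°
n=3: pose=(-4,-6,N); sL=24/17, sR=40/39; mL=-1148/663, mR=596/663; mL+mR=-184/221 → advance -1; mR−mL=1744/663 → turn +1·90°
n=4: pose=(-4,-7,W); sL=60/113, sR=60/61; mL=-8610/6893, mR=270/6893; mL+mR=-8340/6893 → advance -1; mR−mL=8880/6893 → turn +1·90°
n=5: pose=(-3,-7,S); sL=24/61, sR=24/53; mL=-2100/3233, mR=540/3233; mL+mR=-1560/3233 → advance -1; mR−mL=2640/3233 → turn +1·90°
n=6: pose=(-3,-6,E); sL=30/41, sR=6/13; mL=-441/533, mR=267/533; mL+mR=-174/533 → advance -1; mR−mL=708/533 → turn +1·90°
n=7: pose=(-4,-6,N); sL=24/17, sR=40/39; mL=-1148/663, mR=596/663; mL+mR=-184/221 → advance -1; mR−mL=1744/663 → turn +1·90°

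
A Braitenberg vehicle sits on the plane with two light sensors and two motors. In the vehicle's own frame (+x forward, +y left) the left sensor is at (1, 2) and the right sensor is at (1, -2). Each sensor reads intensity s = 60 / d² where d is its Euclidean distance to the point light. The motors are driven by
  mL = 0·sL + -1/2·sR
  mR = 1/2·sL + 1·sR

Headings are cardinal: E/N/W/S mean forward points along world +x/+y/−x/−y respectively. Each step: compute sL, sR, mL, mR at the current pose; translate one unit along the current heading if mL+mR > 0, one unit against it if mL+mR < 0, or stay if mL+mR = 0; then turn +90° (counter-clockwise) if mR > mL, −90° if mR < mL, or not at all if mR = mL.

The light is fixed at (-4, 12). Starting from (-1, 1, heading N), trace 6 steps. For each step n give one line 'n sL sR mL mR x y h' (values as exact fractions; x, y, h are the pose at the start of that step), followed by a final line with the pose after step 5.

0 60/101 12/25 -6/25 1962/2525 -1 1 N
1 15/37 15/17 -15/34 1365/1258 -1 2 W
2 60/137 60/121 -30/121 11850/16577 -2 2 S
3 2/3 30/89 -15/89 179/267 -2 1 E
4 60/101 12/25 -6/25 1962/2525 -1 1 N
5 15/37 15/17 -15/34 1365/1258 -1 2 W
final -2 2 S

n=0: pose=(-1,1,N); sL=60/101, sR=12/25; mL=-6/25, mR=1962/2525; mL+mR=1356/2525 → advance +1; mR−mL=2568/2525 → turn +1·90°
n=1: pose=(-1,2,W); sL=15/37, sR=15/17; mL=-15/34, mR=1365/1258; mL+mR=405/629 → advance +1; mR−mL=960/629 → turn +1·90°
n=2: pose=(-2,2,S); sL=60/137, sR=60/121; mL=-30/121, mR=11850/16577; mL+mR=7740/16577 → advance +1; mR−mL=15960/16577 → turn +1·90°
n=3: pose=(-2,1,E); sL=2/3, sR=30/89; mL=-15/89, mR=179/267; mL+mR=134/267 → advance +1; mR−mL=224/267 → turn +1·90°
n=4: pose=(-1,1,N); sL=60/101, sR=12/25; mL=-6/25, mR=1962/2525; mL+mR=1356/2525 → advance +1; mR−mL=2568/2525 → turn +1·90°
n=5: pose=(-1,2,W); sL=15/37, sR=15/17; mL=-15/34, mR=1365/1258; mL+mR=405/629 → advance +1; mR−mL=960/629 → turn +1·90°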